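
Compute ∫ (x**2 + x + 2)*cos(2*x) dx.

Use integration by parts with u = x**2 + x + 2, dv = cos(2*x) dx, so v = sin(2*x)/2.
Apply parts 2 times (tabular method): alternate signs, differentiate u down to 0, integrate dv up.

x**2*sin(2*x)/2 + x*sin(2*x)/2 + x*cos(2*x)/2 + 3*sin(2*x)/4 + cos(2*x)/4 + C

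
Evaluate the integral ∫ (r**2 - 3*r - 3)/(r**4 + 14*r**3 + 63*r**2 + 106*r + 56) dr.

Factor the denominator: (r + 1)*(r + 2)*(r + 4)*(r + 7).
Partial-fraction decomposition: -67/(90*(r + 7)) + 25/(18*(r + 4)) - 7/(10*(r + 2)) + 1/(18*(r + 1)).
Integrate each term: A/(r−a) contributes A·log|r−a|.

log(r + 1)/18 - 7*log(r + 2)/10 + 25*log(r + 4)/18 - 67*log(r + 7)/90 + C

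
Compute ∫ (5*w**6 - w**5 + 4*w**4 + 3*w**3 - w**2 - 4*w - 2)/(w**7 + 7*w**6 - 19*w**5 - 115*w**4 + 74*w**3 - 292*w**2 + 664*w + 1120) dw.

Factor the denominator: (w - 4)*(w - 2)*(w + 1)*(w + 5)*(w + 7)*(w**2 + 4).
Partial-fraction decomposition: (9687*w - 69982)/(307400*(w**2 + 4)) + 153401/(15741*(w + 7)) - 10421/(1827*(w + 5)) + 1/(225*(w + 1)) - 181/(1512*(w - 2)) + 10319/(9900*(w - 4)).
Integrate each term; A/(w−a) gives A·log|w−a|; the (Bw+D)/(w²+p²) term gives a log and an atan.

10319*log(w - 4)/9900 - 181*log(w - 2)/1512 + log(w + 1)/225 - 10421*log(w + 5)/1827 + 153401*log(w + 7)/15741 + 9687*log(w**2 + 4)/614800 - 34991*atan(w/2)/307400 + C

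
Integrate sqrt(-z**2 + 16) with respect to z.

z*sqrt(-z**2 + 16)/2 + 8*asin(z/4) + C

Substitute z = 4·sin(θ), so dz = 4·cos(θ) dθ and the radical becomes sqrt(-z**2 + 16) = 4·cos(θ) by the Pythagorean identity.
Integrate the resulting trig expression in θ, then back-substitute θ = asin(z/4), sin(θ) = z/4, cos(θ) = sqrt(-z**2 + 16)/4 (absorbing any constant into C).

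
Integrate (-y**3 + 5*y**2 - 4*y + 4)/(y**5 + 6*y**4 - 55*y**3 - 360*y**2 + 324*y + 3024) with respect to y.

Factor the denominator: (y - 7)*(y - 3)*(y + 4)*(y + 6)**2.
Partial-fraction decomposition: -7004/(13689*(y + 6)) - 212/(117*(y + 6)**2) + 41/(77*(y + 4)) - 5/(1134*(y - 3)) - 61/(3718*(y - 7)).
Integrate each term; A/(y−a) gives A·log|y−a|; A/(y−a)² gives −A/(y−a).

-61*log(y - 7)/3718 - 5*log(y - 3)/1134 + 41*log(y + 4)/77 - 7004*log(y + 6)/13689 + 212/(117*y + 702) + C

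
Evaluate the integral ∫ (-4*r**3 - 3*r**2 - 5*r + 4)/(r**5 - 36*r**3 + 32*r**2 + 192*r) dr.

log(r)/48 - 167*log(r - 4)/720 - 17*log(r + 2)/144 + 79*log(r + 6)/240 + 4/(3*r - 12) + C

Factor the denominator: r*(r - 4)**2*(r + 2)*(r + 6).
Partial-fraction decomposition: 79/(240*(r + 6)) - 17/(144*(r + 2)) - 167/(720*(r - 4)) - 4/(3*(r - 4)**2) + 1/(48*r).
Integrate each term; A/(r−a) gives A·log|r−a|; A/(r−a)² gives −A/(r−a).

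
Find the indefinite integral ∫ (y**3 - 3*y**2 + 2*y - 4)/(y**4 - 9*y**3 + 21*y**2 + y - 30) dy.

Factor the denominator: (y - 5)*(y - 3)*(y - 2)*(y + 1).
Partial-fraction decomposition: 5/(36*(y + 1)) - 4/(9*(y - 2)) - 1/(4*(y - 3)) + 14/(9*(y - 5)).
Integrate each term: A/(y−a) contributes A·log|y−a|.

14*log(y - 5)/9 - log(y - 3)/4 - 4*log(y - 2)/9 + 5*log(y + 1)/36 + C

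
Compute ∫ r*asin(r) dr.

r**2*asin(r)/2 + r*sqrt(-r**2 + 1)/4 - asin(r)/4 + C

Use integration by parts with u = arcsin(r), dv = r dr.
Then du = 1/sqrt(-r**2 + 1) dr.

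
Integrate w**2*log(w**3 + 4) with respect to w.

Let u = w**3 + 4, so du = (3*w**2) dw.
The integral becomes (1/3)·∫ log(u) du; integrate by parts with u′=log(u), dv′=du.

w**3*log(w**3 + 4)/3 - w**3/3 + 4*log(w**3 + 4)/3 + C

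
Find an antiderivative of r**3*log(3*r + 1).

r**4*log(3*r + 1)/4 - r**4/16 + r**3/36 - r**2/72 + r/108 - log(3*r + 1)/324 + C

Use integration by parts with u = log(3*r + 1), dv = r**3 dr.
Then du = 3/(3*r + 1) dr and v = r**4/4.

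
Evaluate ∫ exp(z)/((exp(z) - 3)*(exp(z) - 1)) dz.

log(exp(z) - 3)/2 - log(exp(z) - 1)/2 + C

Let u = e^z, du = e^z dz.
The integral becomes ∫ du/((u-1)(u-3)); decompose into partial fractions.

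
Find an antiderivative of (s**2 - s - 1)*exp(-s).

(-s**2 - s)*exp(-s) + C

Use integration by parts with u = s**2 - s - 1, dv = exp(-s) ds, so v = -exp(-s).
Apply parts 2 times (tabular method): alternate signs, differentiate u down to 0, integrate dv up.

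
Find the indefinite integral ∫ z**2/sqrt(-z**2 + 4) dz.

Substitute z = 2·sin(θ), so dz = 2·cos(θ) dθ and the radical becomes sqrt(-z**2 + 4) = 2·cos(θ) by the Pythagorean identity.
Integrate the resulting trig expression in θ, then back-substitute θ = asin(z/2), sin(θ) = z/2, cos(θ) = sqrt(-z**2 + 4)/2 (absorbing any constant into C).

-z*sqrt(-z**2 + 4)/2 + 2*asin(z/2) + C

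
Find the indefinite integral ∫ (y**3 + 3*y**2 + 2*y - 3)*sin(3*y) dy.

-y**3*cos(3*y)/3 + y**2*sin(3*y)/3 - y**2*cos(3*y) + 2*y*sin(3*y)/3 - 4*y*cos(3*y)/9 + 4*sin(3*y)/27 + 11*cos(3*y)/9 + C

Use integration by parts with u = y**3 + 3*y**2 + 2*y - 3, dv = sin(3*y) dy, so v = -cos(3*y)/3.
Apply parts 3 times (tabular method): alternate signs, differentiate u down to 0, integrate dv up.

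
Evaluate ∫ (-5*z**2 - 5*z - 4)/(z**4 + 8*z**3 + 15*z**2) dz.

-43*log(z)/225 - 17*log(z + 3)/9 + 52*log(z + 5)/25 + 4/(15*z) + C

Factor the denominator: z**2*(z + 3)*(z + 5).
Partial-fraction decomposition: 52/(25*(z + 5)) - 17/(9*(z + 3)) - 43/(225*z) - 4/(15*z**2).
Integrate each term; A/(z−a) gives A·log|z−a|; A/(z−a)² gives −A/(z−a).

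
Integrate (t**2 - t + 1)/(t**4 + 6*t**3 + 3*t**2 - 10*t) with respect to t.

-log(t)/10 + log(t - 1)/18 + 7*log(t + 2)/18 - 31*log(t + 5)/90 + C

Factor the denominator: t*(t - 1)*(t + 2)*(t + 5).
Partial-fraction decomposition: -31/(90*(t + 5)) + 7/(18*(t + 2)) + 1/(18*(t - 1)) - 1/(10*t).
Integrate each term: A/(t−a) contributes A·log|t−a|.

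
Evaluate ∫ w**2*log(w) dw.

Use integration by parts with u = log(w), dv = w**2 dw.
Then du = 1/w dw and v = w**3/3.

w**3*log(w)/3 - w**3/9 + C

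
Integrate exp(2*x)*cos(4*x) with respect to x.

Let I denote the integral. Integrate by parts with u = cos(4*x), dv = exp(2*x) dx, so v = exp(2*x)/2: I = exp(2*x)*cos(4*x)/2 + 2·∫ exp(2*x)*sin(4*x) dx.
Apply parts again with u = sin(4*x), dv = exp(2*x) dx: ∫ exp(2*x)*sin(4*x) dx = exp(2*x)*sin(4*x)/2 − 2·I. Substituting back brings back I: I = exp(2*x)*sin(4*x) + exp(2*x)*cos(4*x)/2 − 4·I.
Solving for I: (1 + 4)·I equals the remaining terms, so I = (1/5)·(exp(2*x)*sin(4*x) + exp(2*x)*cos(4*x)/2).

exp(2*x)*sin(4*x)/5 + exp(2*x)*cos(4*x)/10 + C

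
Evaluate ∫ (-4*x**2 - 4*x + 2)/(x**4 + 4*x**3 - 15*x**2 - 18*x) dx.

Factor the denominator: x*(x - 3)*(x + 1)*(x + 6).
Partial-fraction decomposition: 59/(135*(x + 6)) + 1/(10*(x + 1)) - 23/(54*(x - 3)) - 1/(9*x).
Integrate each term: A/(x−a) contributes A·log|x−a|.

-log(x)/9 - 23*log(x - 3)/54 + log(x + 1)/10 + 59*log(x + 6)/135 + C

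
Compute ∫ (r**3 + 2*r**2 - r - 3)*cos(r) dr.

r**3*sin(r) + 2*r**2*sin(r) + 3*r**2*cos(r) - 7*r*sin(r) + 4*r*cos(r) - 7*sin(r) - 7*cos(r) + C

Use integration by parts with u = r**3 + 2*r**2 - r - 3, dv = cos(r) dr, so v = sin(r).
Apply parts 3 times (tabular method): alternate signs, differentiate u down to 0, integrate dv up.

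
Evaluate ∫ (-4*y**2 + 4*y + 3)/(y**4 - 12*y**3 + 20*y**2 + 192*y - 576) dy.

Factor the denominator: (y - 6)**2*(y - 4)*(y + 4).
Partial-fraction decomposition: 77/(800*(y + 4)) - 45/(32*(y - 4)) + 131/(100*(y - 6)) - 117/(20*(y - 6)**2).
Integrate each term; A/(y−a) gives A·log|y−a|; A/(y−a)² gives −A/(y−a).

131*log(y - 6)/100 - 45*log(y - 4)/32 + 77*log(y + 4)/800 + 117/(20*y - 120) + C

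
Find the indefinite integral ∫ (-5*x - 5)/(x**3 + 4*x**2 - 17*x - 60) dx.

-25*log(x - 4)/63 - 5*log(x + 3)/7 + 10*log(x + 5)/9 + C

Factor the denominator: (x - 4)*(x + 3)*(x + 5).
Partial-fraction decomposition: 10/(9*(x + 5)) - 5/(7*(x + 3)) - 25/(63*(x - 4)).
Integrate each term: A/(x−a) contributes A·log|x−a|.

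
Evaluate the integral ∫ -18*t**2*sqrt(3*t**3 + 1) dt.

-4*(3*t**3 + 1)**(3/2)/3 + C

Let u = 3*t**3 + 1, so du = (9*t**2) dt.
Rewriting, the integral becomes -2·∫ √u du = -2·(2/3)u^(3/2).
Substituting back, u = 3*t**3 + 1.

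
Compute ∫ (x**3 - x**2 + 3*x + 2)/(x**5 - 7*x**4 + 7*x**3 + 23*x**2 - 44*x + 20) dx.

39*log(x - 5)/112 - log(x - 2) + 103*log(x - 1)/144 - 4*log(x + 2)/63 - 5/(12*x - 12) + C

Factor the denominator: (x - 5)*(x - 2)*(x - 1)**2*(x + 2).
Partial-fraction decomposition: -4/(63*(x + 2)) + 103/(144*(x - 1)) + 5/(12*(x - 1)**2) - 1/(x - 2) + 39/(112*(x - 5)).
Integrate each term; A/(x−a) gives A·log|x−a|; A/(x−a)² gives −A/(x−a).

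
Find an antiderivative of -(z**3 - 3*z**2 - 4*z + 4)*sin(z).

Use integration by parts with u = z**3 - 3*z**2 - 4*z + 4, dv = -sin(z) dz, so v = cos(z).
Apply parts 3 times (tabular method): alternate signs, differentiate u down to 0, integrate dv up.

z**3*cos(z) - 3*z**2*sin(z) - 3*z**2*cos(z) + 6*z*sin(z) - 10*z*cos(z) + 10*sin(z) + 10*cos(z) + C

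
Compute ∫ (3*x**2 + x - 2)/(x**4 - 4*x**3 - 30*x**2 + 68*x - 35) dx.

Factor the denominator: (x - 7)*(x - 1)**2*(x + 5).
Partial-fraction decomposition: -17/(108*(x + 5)) - 7/(36*(x - 1)) - 1/(18*(x - 1)**2) + 19/(54*(x - 7)).
Integrate each term; A/(x−a) gives A·log|x−a|; A/(x−a)² gives −A/(x−a).

19*log(x - 7)/54 - 7*log(x - 1)/36 - 17*log(x + 5)/108 + 1/(18*x - 18) + C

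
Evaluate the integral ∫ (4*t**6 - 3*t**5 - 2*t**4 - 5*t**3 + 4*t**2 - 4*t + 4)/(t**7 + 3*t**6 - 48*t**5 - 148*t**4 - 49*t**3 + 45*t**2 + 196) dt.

41383*log(t - 7)/34020 + log(t - 1)/432 - 27844*log(t + 2)/30375 + 259079*log(t + 7)/70000 - log(t**2 + 1)/625 - 11*atan(t)/625 - 388/(675*t + 1350) + C

Factor the denominator: (t - 7)*(t - 1)*(t + 2)**2*(t + 7)*(t**2 + 1).
Partial-fraction decomposition: -(2*t + 11)/(625*(t**2 + 1)) + 259079/(70000*(t + 7)) - 27844/(30375*(t + 2)) + 388/(675*(t + 2)**2) + 1/(432*(t - 1)) + 41383/(34020*(t - 7)).
Integrate each term; A/(t−a) gives A·log|t−a|; the (Bt+D)/(t²+p²) term gives a log and an atan.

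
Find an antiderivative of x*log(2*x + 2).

x**2*log(2*x + 2)/2 - x**2/4 + x/2 - log(x + 1)/2 + C

Use integration by parts with u = log(2*x + 2), dv = x dx.
Then du = 2/(2*x + 2) dx and v = x**2/2.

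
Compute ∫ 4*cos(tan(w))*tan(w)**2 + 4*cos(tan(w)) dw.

4*sin(tan(w)) + C

Let u = tan(w), so du = (tan(w)**2 + 1) dw.
Rewriting, the integral becomes 4·∫ cos(u) du = 4·sin(u).
Substituting back, u = tan(w).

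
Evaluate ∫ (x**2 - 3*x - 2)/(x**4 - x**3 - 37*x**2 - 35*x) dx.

Factor the denominator: x*(x - 7)*(x + 1)*(x + 5).
Partial-fraction decomposition: -19/(120*(x + 5)) + 1/(16*(x + 1)) + 13/(336*(x - 7)) + 2/(35*x).
Integrate each term: A/(x−a) contributes A·log|x−a|.

2*log(x)/35 + 13*log(x - 7)/336 + log(x + 1)/16 - 19*log(x + 5)/120 + C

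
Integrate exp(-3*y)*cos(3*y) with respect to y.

exp(-3*y)*sin(3*y)/6 - exp(-3*y)*cos(3*y)/6 + C

Let I denote the integral. Integrate by parts with u = cos(3*y), dv = exp(-3*y) dy, so v = -exp(-3*y)/3: I = -exp(-3*y)*cos(3*y)/3 − ∫ exp(-3*y)*sin(3*y) dy.
Apply parts again with u = sin(3*y), dv = exp(-3*y) dy: ∫ exp(-3*y)*sin(3*y) dy = -exp(-3*y)*sin(3*y)/3 + I. Substituting back brings back I: I = exp(-3*y)*sin(3*y)/3 - exp(-3*y)*cos(3*y)/3 − I.
Solving for I: (1 + 1)·I equals the remaining terms, so I = (1/2)·(exp(-3*y)*sin(3*y)/3 - exp(-3*y)*cos(3*y)/3).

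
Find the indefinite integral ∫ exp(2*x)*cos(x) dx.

exp(2*x)*sin(x)/5 + 2*exp(2*x)*cos(x)/5 + C

Let I denote the integral. Integrate by parts with u = cos(x), dv = exp(2*x) dx, so v = exp(2*x)/2: I = exp(2*x)*cos(x)/2 + (1/2)·∫ exp(2*x)*sin(x) dx.
Apply parts again with u = sin(x), dv = exp(2*x) dx: ∫ exp(2*x)*sin(x) dx = exp(2*x)*sin(x)/2 − (1/2)·I. Substituting back brings back I: I = exp(2*x)*sin(x)/4 + exp(2*x)*cos(x)/2 − (1/4)·I.
Solving for I: (1 + 1/4)·I equals the remaining terms, so I = (4/5)·(exp(2*x)*sin(x)/4 + exp(2*x)*cos(x)/2).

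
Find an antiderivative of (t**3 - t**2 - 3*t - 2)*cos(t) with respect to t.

Use integration by parts with u = t**3 - t**2 - 3*t - 2, dv = cos(t) dt, so v = sin(t).
Apply parts 3 times (tabular method): alternate signs, differentiate u down to 0, integrate dv up.

t**3*sin(t) - t**2*sin(t) + 3*t**2*cos(t) - 9*t*sin(t) - 2*t*cos(t) - 9*cos(t) + C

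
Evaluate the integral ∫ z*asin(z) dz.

z**2*asin(z)/2 + z*sqrt(-z**2 + 1)/4 - asin(z)/4 + C

Use integration by parts with u = arcsin(z), dv = z dz.
Then du = 1/sqrt(-z**2 + 1) dz.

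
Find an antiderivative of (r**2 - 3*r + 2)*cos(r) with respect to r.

Use integration by parts with u = r**2 - 3*r + 2, dv = cos(r) dr, so v = sin(r).
Apply parts 2 times (tabular method): alternate signs, differentiate u down to 0, integrate dv up.

r**2*sin(r) - 3*r*sin(r) + 2*r*cos(r) - 3*cos(r) + C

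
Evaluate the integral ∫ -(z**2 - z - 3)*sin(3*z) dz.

z**2*cos(3*z)/3 - 2*z*sin(3*z)/9 - z*cos(3*z)/3 + sin(3*z)/9 - 29*cos(3*z)/27 + C

Use integration by parts with u = z**2 - z - 3, dv = -sin(3*z) dz, so v = cos(3*z)/3.
Apply parts 2 times (tabular method): alternate signs, differentiate u down to 0, integrate dv up.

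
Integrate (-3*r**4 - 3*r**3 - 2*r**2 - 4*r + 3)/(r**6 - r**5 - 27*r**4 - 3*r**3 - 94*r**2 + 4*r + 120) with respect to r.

-4629*log(r - 6)/15400 + 3*log(r - 1)/100 + log(r + 1)/56 + 509*log(r + 5)/2552 + 309*log(r**2 + 4)/11600 - 613*atan(r/2)/5800 + C

Factor the denominator: (r - 6)*(r - 1)*(r + 1)*(r + 5)*(r**2 + 4).
Partial-fraction decomposition: (309*r - 1226)/(5800*(r**2 + 4)) + 509/(2552*(r + 5)) + 1/(56*(r + 1)) + 3/(100*(r - 1)) - 4629/(15400*(r - 6)).
Integrate each term; A/(r−a) gives A·log|r−a|; the (Br+D)/(r²+p²) term gives a log and an atan.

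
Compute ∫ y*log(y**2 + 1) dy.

Let u = y**2 + 1, so du = (2*y) dy.
The integral becomes (1/2)·∫ log(u) du; integrate by parts with u′=log(u), dv′=du.

y**2*log(y**2 + 1)/2 - y**2/2 + log(y**2 + 1)/2 + C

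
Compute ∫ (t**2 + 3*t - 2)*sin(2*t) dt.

Use integration by parts with u = t**2 + 3*t - 2, dv = sin(2*t) dt, so v = -cos(2*t)/2.
Apply parts 2 times (tabular method): alternate signs, differentiate u down to 0, integrate dv up.

-t**2*cos(2*t)/2 + t*sin(2*t)/2 - 3*t*cos(2*t)/2 + 3*sin(2*t)/4 + 5*cos(2*t)/4 + C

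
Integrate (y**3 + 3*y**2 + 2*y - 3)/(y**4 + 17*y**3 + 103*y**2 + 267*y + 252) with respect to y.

89*log(y + 3)/16 - 9*log(y + 4) + 71*log(y + 7)/16 + 9/(4*y + 12) + C

Factor the denominator: (y + 3)**2*(y + 4)*(y + 7).
Partial-fraction decomposition: 71/(16*(y + 7)) - 9/(y + 4) + 89/(16*(y + 3)) - 9/(4*(y + 3)**2).
Integrate each term; A/(y−a) gives A·log|y−a|; A/(y−a)² gives −A/(y−a).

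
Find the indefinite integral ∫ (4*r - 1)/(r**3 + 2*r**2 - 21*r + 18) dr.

11*log(r - 3)/18 - 3*log(r - 1)/14 - 25*log(r + 6)/63 + C

Factor the denominator: (r - 3)*(r - 1)*(r + 6).
Partial-fraction decomposition: -25/(63*(r + 6)) - 3/(14*(r - 1)) + 11/(18*(r - 3)).
Integrate each term: A/(r−a) contributes A·log|r−a|.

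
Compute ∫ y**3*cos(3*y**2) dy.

Let u = y², du = 2y dy; rewrite as (1/2)∫ u^1·cos(3u) du.
Now integrate by parts 1 time.

y**2*sin(3*y**2)/6 + cos(3*y**2)/18 + C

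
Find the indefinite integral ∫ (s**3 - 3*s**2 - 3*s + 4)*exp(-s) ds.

(-s**3 + 3*s - 1)*exp(-s) + C

Use integration by parts with u = s**3 - 3*s**2 - 3*s + 4, dv = exp(-s) ds, so v = -exp(-s).
Apply parts 3 times (tabular method): alternate signs, differentiate u down to 0, integrate dv up.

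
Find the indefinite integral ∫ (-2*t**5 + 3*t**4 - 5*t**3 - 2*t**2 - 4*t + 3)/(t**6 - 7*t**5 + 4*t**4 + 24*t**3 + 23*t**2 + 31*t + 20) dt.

-563*log(t - 5)/104 + 329*log(t - 4)/85 - 11*log(t + 1)/40 - 161*log(t**2 + 1)/1768 + 53*atan(t)/884 - 1/(4*t + 4) + C

Factor the denominator: (t - 5)*(t - 4)*(t + 1)**2*(t**2 + 1).
Partial-fraction decomposition: -(161*t - 53)/(884*(t**2 + 1)) - 11/(40*(t + 1)) + 1/(4*(t + 1)**2) + 329/(85*(t - 4)) - 563/(104*(t - 5)).
Integrate each term; A/(t−a) gives A·log|t−a|; the (Bt+D)/(t²+p²) term gives a log and an atan.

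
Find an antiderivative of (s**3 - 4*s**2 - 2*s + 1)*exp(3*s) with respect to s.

Use integration by parts with u = s**3 - 4*s**2 - 2*s + 1, dv = exp(3*s) ds, so v = exp(3*s)/3.
Apply parts 3 times (tabular method): alternate signs, differentiate u down to 0, integrate dv up.

(9*s**3 - 45*s**2 + 12*s + 5)*exp(3*s)/27 + C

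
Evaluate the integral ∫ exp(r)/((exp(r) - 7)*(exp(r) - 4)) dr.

Let u = e^r, du = e^r dr.
The integral becomes ∫ du/((u-4)(u-7)); decompose into partial fractions.

log(exp(r) - 7)/3 - log(exp(r) - 4)/3 + C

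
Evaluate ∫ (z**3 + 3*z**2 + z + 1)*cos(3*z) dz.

Use integration by parts with u = z**3 + 3*z**2 + z + 1, dv = cos(3*z) dz, so v = sin(3*z)/3.
Apply parts 3 times (tabular method): alternate signs, differentiate u down to 0, integrate dv up.

z**3*sin(3*z)/3 + z**2*sin(3*z) + z**2*cos(3*z)/3 + z*sin(3*z)/9 + 2*z*cos(3*z)/3 + sin(3*z)/9 + cos(3*z)/27 + C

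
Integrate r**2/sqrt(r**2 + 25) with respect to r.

Substitute r = 5·tan(θ), so dr = 5·sec(θ)^2 dθ and the radical becomes sqrt(r**2 + 25) = 5·sec(θ) by the Pythagorean identity.
Integrate the resulting trig expression in θ, then back-substitute tan(θ) = r/5, sec(θ) = sqrt(r**2 + 25)/5 (absorbing any constant into C).

r*sqrt(r**2 + 25)/2 - 25*log(r + sqrt(r**2 + 25))/2 + C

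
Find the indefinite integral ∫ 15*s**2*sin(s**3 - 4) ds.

-5*cos(s**3 - 4) + C

Let u = s**3 - 4, so du = (3*s**2) ds.
Rewriting, the integral becomes 5·∫ sin(u) du = 5·-cos(u).
Substituting back, u = s**3 - 4.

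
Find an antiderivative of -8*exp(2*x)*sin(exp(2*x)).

Let u = exp(2*x), so du = (2*exp(2*x)) dx.
Rewriting, the integral becomes -4·∫ sin(u) du = -4·-cos(u).
Substituting back, u = exp(2*x).

4*cos(exp(2*x)) + C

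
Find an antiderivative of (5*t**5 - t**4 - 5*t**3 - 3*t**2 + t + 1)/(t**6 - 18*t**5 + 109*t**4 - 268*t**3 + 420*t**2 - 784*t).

Factor the denominator: t*(t - 7)**2*(t - 4)*(t**2 + 4).
Partial-fraction decomposition: -(10294*t + 12221)/(56180*(t**2 + 4)) + 4501/(720*(t - 4)) - 1321619/(1238769*(t - 7)) + 79780/(1113*(t - 7)**2) - 1/(784*t).
Integrate each term; A/(t−a) gives A·log|t−a|; the (Bt+D)/(t²+p²) term gives a log and an atan.

-log(t)/784 - 1321619*log(t - 7)/1238769 + 4501*log(t - 4)/720 - 5147*log(t**2 + 4)/56180 - 12221*atan(t/2)/112360 - 79780/(1113*t - 7791) + C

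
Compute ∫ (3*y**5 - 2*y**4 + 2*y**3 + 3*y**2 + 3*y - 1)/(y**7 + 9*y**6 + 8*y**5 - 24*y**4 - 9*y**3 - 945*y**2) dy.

-316*log(y)/99225 + 41*log(y - 3)/810 + 338*log(y + 5)/425 - 6973*log(y + 7)/7105 + 11077*log(y**2 + 9)/159732 - 1235*atan(y/3)/79866 - 1/(945*y) + C

Factor the denominator: y**2*(y - 3)*(y + 5)*(y + 7)*(y**2 + 9).
Partial-fraction decomposition: 19*(583*y - 195)/(79866*(y**2 + 9)) - 6973/(7105*(y + 7)) + 338/(425*(y + 5)) + 41/(810*(y - 3)) - 316/(99225*y) + 1/(945*y**2).
Integrate each term; A/(y−a) gives A·log|y−a|; the (By+D)/(y²+p²) term gives a log and an atan.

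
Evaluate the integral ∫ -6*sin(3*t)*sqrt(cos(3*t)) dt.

Let u = cos(3*t), so du = (-3*sin(3*t)) dt.
Rewriting, the integral becomes 2·∫ √u du = 2·(2/3)u^(3/2).
Substituting back, u = cos(3*t).

4*cos(3*t)**(3/2)/3 + C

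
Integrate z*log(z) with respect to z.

z**2*log(z)/2 - z**2/4 + C

Use integration by parts with u = log(z), dv = z dz.
Then du = 1/z dz and v = z**2/2.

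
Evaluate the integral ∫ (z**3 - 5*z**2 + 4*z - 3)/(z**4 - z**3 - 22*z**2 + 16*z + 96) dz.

Factor the denominator: (z - 4)*(z - 3)*(z + 2)*(z + 4).
Partial-fraction decomposition: 163/(112*(z + 4)) - 13/(20*(z + 2)) + 9/(35*(z - 3)) - 1/(16*(z - 4)).
Integrate each term: A/(z−a) contributes A·log|z−a|.

-log(z - 4)/16 + 9*log(z - 3)/35 - 13*log(z + 2)/20 + 163*log(z + 4)/112 + C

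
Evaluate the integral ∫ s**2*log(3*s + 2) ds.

Use integration by parts with u = log(3*s + 2), dv = s**2 ds.
Then du = 3/(3*s + 2) ds and v = s**3/3.

s**3*log(3*s + 2)/3 - s**3/9 + s**2/9 - 4*s/27 + 8*log(3*s + 2)/81 + C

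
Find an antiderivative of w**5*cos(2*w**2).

Let u = w², du = 2w dw; rewrite as (1/2)∫ u^2·cos(2u) du.
Now integrate by parts 2 times.

w**4*sin(2*w**2)/4 + w**2*cos(2*w**2)/4 - sin(2*w**2)/8 + C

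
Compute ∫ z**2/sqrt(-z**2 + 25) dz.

Substitute z = 5·sin(θ), so dz = 5·cos(θ) dθ and the radical becomes sqrt(-z**2 + 25) = 5·cos(θ) by the Pythagorean identity.
Integrate the resulting trig expression in θ, then back-substitute θ = asin(z/5), sin(θ) = z/5, cos(θ) = sqrt(-z**2 + 25)/5 (absorbing any constant into C).

-z*sqrt(-z**2 + 25)/2 + 25*asin(z/5)/2 + C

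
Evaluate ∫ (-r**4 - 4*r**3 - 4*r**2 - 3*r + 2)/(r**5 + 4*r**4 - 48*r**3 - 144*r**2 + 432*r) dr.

Factor the denominator: r*(r - 6)*(r - 2)*(r + 6)**2.
Partial-fraction decomposition: -179/(384*(r + 6)) + 139/(144*(r + 6)**2) + 17/(128*(r - 2)) - 145/(216*(r - 6)) + 1/(216*r).
Integrate each term; A/(r−a) gives A·log|r−a|; A/(r−a)² gives −A/(r−a).

log(r)/216 - 145*log(r - 6)/216 + 17*log(r - 2)/128 - 179*log(r + 6)/384 - 139/(144*r + 864) + C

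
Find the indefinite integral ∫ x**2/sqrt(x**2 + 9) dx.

x*sqrt(x**2 + 9)/2 - 9*log(x + sqrt(x**2 + 9))/2 + C

Substitute x = 3·tan(θ), so dx = 3·sec(θ)^2 dθ and the radical becomes sqrt(x**2 + 9) = 3·sec(θ) by the Pythagorean identity.
Integrate the resulting trig expression in θ, then back-substitute tan(θ) = x/3, sec(θ) = sqrt(x**2 + 9)/3 (absorbing any constant into C).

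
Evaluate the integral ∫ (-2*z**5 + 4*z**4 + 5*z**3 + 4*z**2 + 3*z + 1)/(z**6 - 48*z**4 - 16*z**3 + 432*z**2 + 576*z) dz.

log(z)/576 - 9125*log(z - 6)/9216 + 209*log(z - 4)/960 + 1499*log(z + 2)/3072 - 19783*log(z + 6)/11520 + 33/(128*z + 256) + C

Factor the denominator: z*(z - 6)*(z - 4)*(z + 2)**2*(z + 6).
Partial-fraction decomposition: -19783/(11520*(z + 6)) + 1499/(3072*(z + 2)) - 33/(128*(z + 2)**2) + 209/(960*(z - 4)) - 9125/(9216*(z - 6)) + 1/(576*z).
Integrate each term; A/(z−a) gives A·log|z−a|; A/(z−a)² gives −A/(z−a).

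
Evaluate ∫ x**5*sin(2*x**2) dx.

-x**4*cos(2*x**2)/4 + x**2*sin(2*x**2)/4 + cos(2*x**2)/8 + C

Let u = x², du = 2x dx; rewrite as (1/2)∫ u^2·sin(2u) du.
Now integrate by parts 2 times.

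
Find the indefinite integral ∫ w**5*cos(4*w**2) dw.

Let u = w², du = 2w dw; rewrite as (1/2)∫ u^2·cos(4u) du.
Now integrate by parts 2 times.

w**4*sin(4*w**2)/8 + w**2*cos(4*w**2)/16 - sin(4*w**2)/64 + C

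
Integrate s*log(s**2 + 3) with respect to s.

s**2*log(s**2 + 3)/2 - s**2/2 + 3*log(s**2 + 3)/2 + C

Let u = s**2 + 3, so du = (2*s) ds.
The integral becomes (1/2)·∫ log(u) du; integrate by parts with u′=log(u), dv′=du.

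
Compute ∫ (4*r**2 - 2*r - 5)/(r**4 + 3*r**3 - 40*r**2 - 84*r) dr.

Factor the denominator: r*(r - 6)*(r + 2)*(r + 7).
Partial-fraction decomposition: -41/(91*(r + 7)) + 3/(16*(r + 2)) + 127/(624*(r - 6)) + 5/(84*r).
Integrate each term: A/(r−a) contributes A·log|r−a|.

5*log(r)/84 + 127*log(r - 6)/624 + 3*log(r + 2)/16 - 41*log(r + 7)/91 + C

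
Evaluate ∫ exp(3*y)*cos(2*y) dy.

Let I denote the integral. Integrate by parts with u = cos(2*y), dv = exp(3*y) dy, so v = exp(3*y)/3: I = exp(3*y)*cos(2*y)/3 + (2/3)·∫ exp(3*y)*sin(2*y) dy.
Apply parts again with u = sin(2*y), dv = exp(3*y) dy: ∫ exp(3*y)*sin(2*y) dy = exp(3*y)*sin(2*y)/3 − (2/3)·I. Substituting back brings back I: I = 2*exp(3*y)*sin(2*y)/9 + exp(3*y)*cos(2*y)/3 − (4/9)·I.
Solving for I: (1 + 4/9)·I equals the remaining terms, so I = (9/13)·(2*exp(3*y)*sin(2*y)/9 + exp(3*y)*cos(2*y)/3).

2*exp(3*y)*sin(2*y)/13 + 3*exp(3*y)*cos(2*y)/13 + C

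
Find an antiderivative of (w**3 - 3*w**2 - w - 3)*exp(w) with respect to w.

(w**3 - 6*w**2 + 11*w - 14)*exp(w) + C

Use integration by parts with u = w**3 - 3*w**2 - w - 3, dv = exp(w) dw, so v = exp(w).
Apply parts 3 times (tabular method): alternate signs, differentiate u down to 0, integrate dv up.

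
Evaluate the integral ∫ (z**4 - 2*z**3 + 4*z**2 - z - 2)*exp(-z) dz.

(-z**4 - 2*z**3 - 10*z**2 - 19*z - 17)*exp(-z) + C

Use integration by parts with u = z**4 - 2*z**3 + 4*z**2 - z - 2, dv = exp(-z) dz, so v = -exp(-z).
Apply parts 4 times (tabular method): alternate signs, differentiate u down to 0, integrate dv up.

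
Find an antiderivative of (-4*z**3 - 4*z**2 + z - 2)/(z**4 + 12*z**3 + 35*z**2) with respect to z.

Factor the denominator: z**2*(z + 5)*(z + 7).
Partial-fraction decomposition: -1167/(98*(z + 7)) + 393/(50*(z + 5)) + 59/(1225*z) - 2/(35*z**2).
Integrate each term; A/(z−a) gives A·log|z−a|; A/(z−a)² gives −A/(z−a).

59*log(z)/1225 + 393*log(z + 5)/50 - 1167*log(z + 7)/98 + 2/(35*z) + C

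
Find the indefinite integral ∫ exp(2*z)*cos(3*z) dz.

3*exp(2*z)*sin(3*z)/13 + 2*exp(2*z)*cos(3*z)/13 + C

Let I denote the integral. Integrate by parts with u = cos(3*z), dv = exp(2*z) dz, so v = exp(2*z)/2: I = exp(2*z)*cos(3*z)/2 + (3/2)·∫ exp(2*z)*sin(3*z) dz.
Apply parts again with u = sin(3*z), dv = exp(2*z) dz: ∫ exp(2*z)*sin(3*z) dz = exp(2*z)*sin(3*z)/2 − (3/2)·I. Substituting back brings back I: I = 3*exp(2*z)*sin(3*z)/4 + exp(2*z)*cos(3*z)/2 − (9/4)·I.
Solving for I: (1 + 9/4)·I equals the remaining terms, so I = (4/13)·(3*exp(2*z)*sin(3*z)/4 + exp(2*z)*cos(3*z)/2).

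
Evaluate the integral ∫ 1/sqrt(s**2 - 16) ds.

log(s + sqrt(s**2 - 16)) + C

Substitute s = 4·sec(θ), so ds = 4·sec(θ)*tan(θ) dθ and the radical becomes sqrt(s**2 - 16) = 4·tan(θ) by the Pythagorean identity.
Integrate the resulting trig expression in θ, then back-substitute sec(θ) = s/4, tan(θ) = sqrt(s**2 - 16)/4 (absorbing any constant into C).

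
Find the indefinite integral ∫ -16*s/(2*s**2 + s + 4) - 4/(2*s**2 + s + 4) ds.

Let u = 2*s**2 + s + 4, so du = (4*s + 1) ds.
Rewriting, the integral becomes -4·∫ 1/u du = -4·log(u).
Substituting back, u = 2*s**2 + s + 4.

-4*log(2*s**2 + s + 4) + C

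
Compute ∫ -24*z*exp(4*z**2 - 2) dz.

Let u = 4*z**2 - 2, so du = (8*z) dz.
Rewriting, the integral becomes -3·∫ e^u du = -3·e^u.
Substituting back, u = 4*z**2 - 2.

-3*exp(4*z**2 - 2) + C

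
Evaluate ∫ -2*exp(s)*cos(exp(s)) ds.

Let u = exp(s), so du = (exp(s)) ds.
Rewriting, the integral becomes -2·∫ cos(u) du = -2·sin(u).
Substituting back, u = exp(s).

-2*sin(exp(s)) + C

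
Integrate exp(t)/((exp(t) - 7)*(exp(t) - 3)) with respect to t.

Let u = e^t, du = e^t dt.
The integral becomes ∫ du/((u-7)(u-3)); decompose into partial fractions.

log(exp(t) - 7)/4 - log(exp(t) - 3)/4 + C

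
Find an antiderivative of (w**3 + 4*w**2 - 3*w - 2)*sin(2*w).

Use integration by parts with u = w**3 + 4*w**2 - 3*w - 2, dv = sin(2*w) dw, so v = -cos(2*w)/2.
Apply parts 3 times (tabular method): alternate signs, differentiate u down to 0, integrate dv up.

-w**3*cos(2*w)/2 + 3*w**2*sin(2*w)/4 - 2*w**2*cos(2*w) + 2*w*sin(2*w) + 9*w*cos(2*w)/4 - 9*sin(2*w)/8 + 2*cos(2*w) + C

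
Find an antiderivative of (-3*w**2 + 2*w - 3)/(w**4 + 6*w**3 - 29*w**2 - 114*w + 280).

-43*log(w - 4)/198 + 11*log(w - 2)/126 - 44*log(w + 5)/63 + 82*log(w + 7)/99 + C

Factor the denominator: (w - 4)*(w - 2)*(w + 5)*(w + 7).
Partial-fraction decomposition: 82/(99*(w + 7)) - 44/(63*(w + 5)) + 11/(126*(w - 2)) - 43/(198*(w - 4)).
Integrate each term: A/(w−a) contributes A·log|w−a|.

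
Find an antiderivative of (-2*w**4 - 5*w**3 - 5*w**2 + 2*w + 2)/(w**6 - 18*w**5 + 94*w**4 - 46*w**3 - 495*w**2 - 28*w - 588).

Factor the denominator: (w - 7)**2*(w - 6)*(w + 2)*(w**2 + 1).
Partial-fraction decomposition: -(471*w + 347)/(46250*(w**2 + 1)) + 7/(1620*(w + 2)) - 1919/(148*(w - 6)) + 1313423/(101250*(w - 7)) - 3373/(225*(w - 7)**2).
Integrate each term; A/(w−a) gives A·log|w−a|; the (Bw+D)/(w²+p²) term gives a log and an atan.

1313423*log(w - 7)/101250 - 1919*log(w - 6)/148 + 7*log(w + 2)/1620 - 471*log(w**2 + 1)/92500 - 347*atan(w)/46250 + 3373/(225*w - 1575) + C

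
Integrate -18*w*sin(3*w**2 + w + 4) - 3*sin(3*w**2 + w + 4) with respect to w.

3*cos(3*w**2 + w + 4) + C

Let u = 3*w**2 + w + 4, so du = (6*w + 1) dw.
Rewriting, the integral becomes -3·∫ sin(u) du = -3·-cos(u).
Substituting back, u = 3*w**2 + w + 4.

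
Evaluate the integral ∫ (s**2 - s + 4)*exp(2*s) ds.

(s**2 - 2*s + 5)*exp(2*s)/2 + C

Use integration by parts with u = s**2 - s + 4, dv = exp(2*s) ds, so v = exp(2*s)/2.
Apply parts 2 times (tabular method): alternate signs, differentiate u down to 0, integrate dv up.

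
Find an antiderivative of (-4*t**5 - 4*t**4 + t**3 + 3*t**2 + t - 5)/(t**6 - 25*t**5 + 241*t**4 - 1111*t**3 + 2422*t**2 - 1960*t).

Factor the denominator: t*(t - 7)**2*(t - 5)*(t - 4)*(t - 2).
Partial-fraction decomposition: -7/(12*(t - 2)) + 5009/(72*(t - 4)) - 740/(3*(t - 5)) + 76592/(441*(t - 7)) - 7634/(21*(t - 7)**2) + 1/(392*t).
Integrate each term; A/(t−a) gives A·log|t−a|; A/(t−a)² gives −A/(t−a).

log(t)/392 + 76592*log(t - 7)/441 - 740*log(t - 5)/3 + 5009*log(t - 4)/72 - 7*log(t - 2)/12 + 7634/(21*t - 147) + C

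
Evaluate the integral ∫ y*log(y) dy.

y**2*log(y)/2 - y**2/4 + C

Use integration by parts with u = log(y), dv = y dy.
Then du = 1/y dy and v = y**2/2.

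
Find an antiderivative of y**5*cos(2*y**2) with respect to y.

y**4*sin(2*y**2)/4 + y**2*cos(2*y**2)/4 - sin(2*y**2)/8 + C

Let u = y², du = 2y dy; rewrite as (1/2)∫ u^2·cos(2u) du.
Now integrate by parts 2 times.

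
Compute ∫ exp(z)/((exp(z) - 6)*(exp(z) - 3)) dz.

Let u = e^z, du = e^z dz.
The integral becomes ∫ du/((u-3)(u-6)); decompose into partial fractions.

log(exp(z) - 6)/3 - log(exp(z) - 3)/3 + C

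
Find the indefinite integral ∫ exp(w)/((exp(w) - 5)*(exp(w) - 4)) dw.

log(exp(w) - 5) - log(exp(w) - 4) + C

Let u = e^w, du = e^w dw.
The integral becomes ∫ du/((u-5)(u-4)); decompose into partial fractions.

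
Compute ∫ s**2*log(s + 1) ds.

s**3*log(s + 1)/3 - s**3/9 + s**2/6 - s/3 + log(s + 1)/3 + C

Use integration by parts with u = log(s + 1), dv = s**2 ds.
Then du = 1/(s + 1) ds and v = s**3/3.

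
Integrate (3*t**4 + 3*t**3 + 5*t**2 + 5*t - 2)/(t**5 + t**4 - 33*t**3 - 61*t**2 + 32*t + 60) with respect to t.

593*log(t - 6)/385 - 7*log(t - 1)/90 - log(t + 1)/28 - 4*log(t + 2)/9 + 799*log(t + 5)/396 + C

Factor the denominator: (t - 6)*(t - 1)*(t + 1)*(t + 2)*(t + 5).
Partial-fraction decomposition: 799/(396*(t + 5)) - 4/(9*(t + 2)) - 1/(28*(t + 1)) - 7/(90*(t - 1)) + 593/(385*(t - 6)).
Integrate each term: A/(t−a) contributes A·log|t−a|.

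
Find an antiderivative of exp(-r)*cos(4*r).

4*exp(-r)*sin(4*r)/17 - exp(-r)*cos(4*r)/17 + C

Let I denote the integral. Integrate by parts with u = cos(4*r), dv = exp(-r) dr, so v = -exp(-r): I = -exp(-r)*cos(4*r) − 4·∫ exp(-r)*sin(4*r) dr.
Apply parts again with u = sin(4*r), dv = exp(-r) dr: ∫ exp(-r)*sin(4*r) dr = -exp(-r)*sin(4*r) + 4·I. Substituting back brings back I: I = 4*exp(-r)*sin(4*r) - exp(-r)*cos(4*r) − 16·I.
Solving for I: (1 + 16)·I equals the remaining terms, so I = (1/17)·(4*exp(-r)*sin(4*r) - exp(-r)*cos(4*r)).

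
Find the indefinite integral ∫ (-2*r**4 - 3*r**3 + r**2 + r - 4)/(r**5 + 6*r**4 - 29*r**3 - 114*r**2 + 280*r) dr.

Factor the denominator: r*(r - 4)*(r - 2)*(r + 5)*(r + 7).
Partial-fraction decomposition: -415/(154*(r + 7)) + 859/(630*(r + 5)) + 3/(14*(r - 2)) - 86/(99*(r - 4)) - 1/(70*r).
Integrate each term: A/(r−a) contributes A·log|r−a|.

-log(r)/70 - 86*log(r - 4)/99 + 3*log(r - 2)/14 + 859*log(r + 5)/630 - 415*log(r + 7)/154 + C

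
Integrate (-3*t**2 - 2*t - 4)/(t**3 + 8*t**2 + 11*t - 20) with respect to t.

-3*log(t - 1)/10 + 44*log(t + 4)/5 - 23*log(t + 5)/2 + C

Factor the denominator: (t - 1)*(t + 4)*(t + 5).
Partial-fraction decomposition: -23/(2*(t + 5)) + 44/(5*(t + 4)) - 3/(10*(t - 1)).
Integrate each term: A/(t−a) contributes A·log|t−a|.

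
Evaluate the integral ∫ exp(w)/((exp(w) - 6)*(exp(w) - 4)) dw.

Let u = e^w, du = e^w dw.
The integral becomes ∫ du/((u-6)(u-4)); decompose into partial fractions.

log(exp(w) - 6)/2 - log(exp(w) - 4)/2 + C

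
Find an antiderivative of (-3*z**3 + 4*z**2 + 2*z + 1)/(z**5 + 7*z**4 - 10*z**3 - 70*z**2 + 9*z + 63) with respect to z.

-19*log(z - 3)/240 - log(z - 1)/32 + log(z + 1)/16 - 7*log(z + 3)/12 + 101*log(z + 7)/160 + C

Factor the denominator: (z - 3)*(z - 1)*(z + 1)*(z + 3)*(z + 7).
Partial-fraction decomposition: 101/(160*(z + 7)) - 7/(12*(z + 3)) + 1/(16*(z + 1)) - 1/(32*(z - 1)) - 19/(240*(z - 3)).
Integrate each term: A/(z−a) contributes A·log|z−a|.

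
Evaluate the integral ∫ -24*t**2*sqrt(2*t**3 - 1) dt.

-8*(2*t**3 - 1)**(3/2)/3 + C

Let u = 2*t**3 - 1, so du = (6*t**2) dt.
Rewriting, the integral becomes -4·∫ √u du = -4·(2/3)u^(3/2).
Substituting back, u = 2*t**3 - 1.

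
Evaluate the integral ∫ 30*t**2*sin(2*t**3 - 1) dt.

Let u = 2*t**3 - 1, so du = (6*t**2) dt.
Rewriting, the integral becomes 5·∫ sin(u) du = 5·-cos(u).
Substituting back, u = 2*t**3 - 1.

-5*cos(2*t**3 - 1) + C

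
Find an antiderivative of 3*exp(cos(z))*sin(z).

-3*exp(cos(z)) + C

Let u = cos(z), so du = (-sin(z)) dz.
Rewriting, the integral becomes -3·∫ e^u du = -3·e^u.
Substituting back, u = cos(z).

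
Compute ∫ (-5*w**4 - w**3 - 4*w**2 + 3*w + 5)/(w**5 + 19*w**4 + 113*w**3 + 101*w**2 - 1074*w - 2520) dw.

Factor the denominator: (w - 3)*(w + 4)*(w + 5)*(w + 6)*(w + 7).
Partial-fraction decomposition: -1979/(10*(w + 7)) + 6421/(18*(w + 6)) - 1555/(8*(w + 5)) + 429/(14*(w + 4)) - 227/(2520*(w - 3)).
Integrate each term: A/(w−a) contributes A·log|w−a|.

-227*log(w - 3)/2520 + 429*log(w + 4)/14 - 1555*log(w + 5)/8 + 6421*log(w + 6)/18 - 1979*log(w + 7)/10 + C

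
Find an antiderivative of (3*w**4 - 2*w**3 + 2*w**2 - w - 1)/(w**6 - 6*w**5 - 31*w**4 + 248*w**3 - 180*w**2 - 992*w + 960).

1669*log(w - 5)/308 - 4769*log(w - 4)/900 - log(w - 1)/756 + 73*log(w + 2)/3024 - 4397*log(w + 6)/30800 + 667/(180*w - 720) + C

Factor the denominator: (w - 5)*(w - 4)**2*(w - 1)*(w + 2)*(w + 6).
Partial-fraction decomposition: -4397/(30800*(w + 6)) + 73/(3024*(w + 2)) - 1/(756*(w - 1)) - 4769/(900*(w - 4)) - 667/(180*(w - 4)**2) + 1669/(308*(w - 5)).
Integrate each term; A/(w−a) gives A·log|w−a|; A/(w−a)² gives −A/(w−a).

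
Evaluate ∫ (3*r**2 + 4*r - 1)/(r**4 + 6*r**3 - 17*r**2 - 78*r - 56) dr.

21*log(r - 4)/110 + log(r + 1)/15 + log(r + 2)/10 - 59*log(r + 7)/165 + C

Factor the denominator: (r - 4)*(r + 1)*(r + 2)*(r + 7).
Partial-fraction decomposition: -59/(165*(r + 7)) + 1/(10*(r + 2)) + 1/(15*(r + 1)) + 21/(110*(r - 4)).
Integrate each term: A/(r−a) contributes A·log|r−a|.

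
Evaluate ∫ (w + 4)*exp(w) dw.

Use integration by parts with u = w + 4, dv = exp(w) dw, so v = exp(w).
Apply parts 1 times (tabular method): alternate signs, differentiate u down to 0, integrate dv up.

(w + 3)*exp(w) + C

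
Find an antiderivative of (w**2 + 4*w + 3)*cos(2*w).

Use integration by parts with u = w**2 + 4*w + 3, dv = cos(2*w) dw, so v = sin(2*w)/2.
Apply parts 2 times (tabular method): alternate signs, differentiate u down to 0, integrate dv up.

w**2*sin(2*w)/2 + 2*w*sin(2*w) + w*cos(2*w)/2 + 5*sin(2*w)/4 + cos(2*w) + C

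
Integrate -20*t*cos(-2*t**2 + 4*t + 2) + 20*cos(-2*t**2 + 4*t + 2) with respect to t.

Let u = 2*t**2 - 4*t - 2, so du = (4*t - 4) dt.
Rewriting, the integral becomes -5·∫ cos(u) du = -5·sin(u).
Substituting back, u = 2*t**2 - 4*t - 2.

5*sin(-2*t**2 + 4*t + 2) + C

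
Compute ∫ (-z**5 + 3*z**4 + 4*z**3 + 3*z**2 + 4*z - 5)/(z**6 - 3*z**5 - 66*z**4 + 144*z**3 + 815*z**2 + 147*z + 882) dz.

-4031*log(z - 7)/3500 + 2897*log(z - 6)/4329 + 97*log(z + 3)/900 - 1422*log(z + 7)/2275 - log(z**2 + 1)/9250 - 49*atan(z)/9250 + C

Factor the denominator: (z - 7)*(z - 6)*(z + 3)*(z + 7)*(z**2 + 1).
Partial-fraction decomposition: -(2*z + 49)/(9250*(z**2 + 1)) - 1422/(2275*(z + 7)) + 97/(900*(z + 3)) + 2897/(4329*(z - 6)) - 4031/(3500*(z - 7)).
Integrate each term; A/(z−a) gives A·log|z−a|; the (Bz+D)/(z²+p²) term gives a log and an atan.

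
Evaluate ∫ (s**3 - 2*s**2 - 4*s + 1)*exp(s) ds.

(s**3 - 5*s**2 + 6*s - 5)*exp(s) + C

Use integration by parts with u = s**3 - 2*s**2 - 4*s + 1, dv = exp(s) ds, so v = exp(s).
Apply parts 3 times (tabular method): alternate signs, differentiate u down to 0, integrate dv up.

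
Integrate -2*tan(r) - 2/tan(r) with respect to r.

-2*log(tan(r)) + C

Let u = tan(r), so du = (tan(r)**2 + 1) dr.
Rewriting, the integral becomes -2·∫ 1/u du = -2·log(u).
Substituting back, u = tan(r).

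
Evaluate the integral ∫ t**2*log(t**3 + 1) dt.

t**3*log(t**3 + 1)/3 - t**3/3 + log(t**3 + 1)/3 + C

Let u = t**3 + 1, so du = (3*t**2) dt.
The integral becomes (1/3)·∫ log(u) du; integrate by parts with u′=log(u), dv′=du.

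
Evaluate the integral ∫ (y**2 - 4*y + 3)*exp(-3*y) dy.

Use integration by parts with u = y**2 - 4*y + 3, dv = exp(-3*y) dy, so v = -exp(-3*y)/3.
Apply parts 2 times (tabular method): alternate signs, differentiate u down to 0, integrate dv up.

(-9*y**2 + 30*y - 17)*exp(-3*y)/27 + C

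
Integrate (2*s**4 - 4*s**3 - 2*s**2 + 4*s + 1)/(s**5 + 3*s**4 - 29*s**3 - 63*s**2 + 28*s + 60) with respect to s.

103*log(s - 5)/264 - log(s - 1)/168 + log(s + 1)/60 - 7*log(s + 2)/12 + 3361*log(s + 6)/1540 + C

Factor the denominator: (s - 5)*(s - 1)*(s + 1)*(s + 2)*(s + 6).
Partial-fraction decomposition: 3361/(1540*(s + 6)) - 7/(12*(s + 2)) + 1/(60*(s + 1)) - 1/(168*(s - 1)) + 103/(264*(s - 5)).
Integrate each term: A/(s−a) contributes A·log|s−a|.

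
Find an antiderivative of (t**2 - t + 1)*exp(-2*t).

(-t**2 - 1)*exp(-2*t)/2 + C

Use integration by parts with u = t**2 - t + 1, dv = exp(-2*t) dt, so v = -exp(-2*t)/2.
Apply parts 2 times (tabular method): alternate signs, differentiate u down to 0, integrate dv up.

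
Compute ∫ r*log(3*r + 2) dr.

Use integration by parts with u = log(3*r + 2), dv = r dr.
Then du = 3/(3*r + 2) dr and v = r**2/2.

r**2*log(3*r + 2)/2 - r**2/4 + r/3 - 2*log(3*r + 2)/9 + C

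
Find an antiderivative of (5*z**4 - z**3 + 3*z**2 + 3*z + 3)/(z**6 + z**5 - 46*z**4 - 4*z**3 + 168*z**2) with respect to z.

Factor the denominator: z**2*(z - 6)*(z - 2)*(z + 2)*(z + 7).
Partial-fraction decomposition: -4159/(9555*(z + 7)) + 97/(640*(z + 2)) - 31/(192*(z - 2)) + 2131/(4992*(z - 6)) + 43/(2352*z) + 1/(56*z**2).
Integrate each term; A/(z−a) gives A·log|z−a|; A/(z−a)² gives −A/(z−a).

43*log(z)/2352 + 2131*log(z - 6)/4992 - 31*log(z - 2)/192 + 97*log(z + 2)/640 - 4159*log(z + 7)/9555 - 1/(56*z) + C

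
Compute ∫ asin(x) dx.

Use integration by parts with u = arcsin(x), dv = dx.
Then du = 1/sqrt(-x**2 + 1) dx.

x*asin(x) + sqrt(-x**2 + 1) + C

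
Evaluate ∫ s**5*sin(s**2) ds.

-s**4*cos(s**2)/2 + s**2*sin(s**2) + cos(s**2) + C

Let u = s², du = 2s ds; rewrite as (1/2)∫ u^2·sin(1u) du.
Now integrate by parts 2 times.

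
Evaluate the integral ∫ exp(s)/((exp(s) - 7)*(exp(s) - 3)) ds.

log(exp(s) - 7)/4 - log(exp(s) - 3)/4 + C

Let u = e^s, du = e^s ds.
The integral becomes ∫ du/((u-3)(u-7)); decompose into partial fractions.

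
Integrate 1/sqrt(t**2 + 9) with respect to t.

log(t + sqrt(t**2 + 9)) + C

Substitute t = 3·tan(θ), so dt = 3·sec(θ)^2 dθ and the radical becomes sqrt(t**2 + 9) = 3·sec(θ) by the Pythagorean identity.
Integrate the resulting trig expression in θ, then back-substitute tan(θ) = t/3, sec(θ) = sqrt(t**2 + 9)/3 (absorbing any constant into C).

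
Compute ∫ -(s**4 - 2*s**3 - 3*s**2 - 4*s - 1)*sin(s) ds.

Use integration by parts with u = s**4 - 2*s**3 - 3*s**2 - 4*s - 1, dv = -sin(s) ds, so v = cos(s).
Apply parts 4 times (tabular method): alternate signs, differentiate u down to 0, integrate dv up.

s**4*cos(s) - 4*s**3*sin(s) - 2*s**3*cos(s) + 6*s**2*sin(s) - 15*s**2*cos(s) + 30*s*sin(s) + 8*s*cos(s) - 8*sin(s) + 29*cos(s) + C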